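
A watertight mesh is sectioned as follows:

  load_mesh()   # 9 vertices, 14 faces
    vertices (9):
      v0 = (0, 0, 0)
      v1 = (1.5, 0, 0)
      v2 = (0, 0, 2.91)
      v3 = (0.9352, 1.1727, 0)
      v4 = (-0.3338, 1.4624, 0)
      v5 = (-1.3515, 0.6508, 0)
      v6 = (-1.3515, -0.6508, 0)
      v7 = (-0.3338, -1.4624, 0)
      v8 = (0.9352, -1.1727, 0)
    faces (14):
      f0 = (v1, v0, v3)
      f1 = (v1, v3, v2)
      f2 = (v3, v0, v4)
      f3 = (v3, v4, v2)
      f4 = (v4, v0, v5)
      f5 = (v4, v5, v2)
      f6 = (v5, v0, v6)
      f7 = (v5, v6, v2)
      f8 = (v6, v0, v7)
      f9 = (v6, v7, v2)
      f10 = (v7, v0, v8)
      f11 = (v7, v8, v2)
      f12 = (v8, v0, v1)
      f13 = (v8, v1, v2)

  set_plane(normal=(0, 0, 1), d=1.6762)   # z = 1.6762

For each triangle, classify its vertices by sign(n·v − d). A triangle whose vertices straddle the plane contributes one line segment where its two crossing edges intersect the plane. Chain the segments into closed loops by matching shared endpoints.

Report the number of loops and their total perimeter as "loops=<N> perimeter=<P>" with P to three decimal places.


loops=1 perimeter=3.863

Straddling triangles (7 of 14):
  (v1,v3,v2) [--+] → (0.396512, 0.497209, 1.6762)–(0.635979, 0, 1.6762)  len=0.5519
  (v3,v4,v2) [--+] → (-0.141527, 0.620037, 1.6762)–(0.396512, 0.497209, 1.6762)  len=0.5519
  (v4,v5,v2) [--+] → (-0.573017, 0.27593, 1.6762)–(-0.141527, 0.620037, 1.6762)  len=0.5519
  (v5,v6,v2) [--+] → (-0.573017, -0.27593, 1.6762)–(-0.573017, 0.27593, 1.6762)  len=0.5519
  (v6,v7,v2) [--+] → (-0.141527, -0.620037, 1.6762)–(-0.573017, -0.27593, 1.6762)  len=0.5519
  (v7,v8,v2) [--+] → (0.396512, -0.497209, 1.6762)–(-0.141527, -0.620037, 1.6762)  len=0.5519
  (v8,v1,v2) [--+] → (0.635979, 0, 1.6762)–(0.396512, -0.497209, 1.6762)  len=0.5519

Chained into 1 loop(s):
  loop 1: 7 segments, perimeter = 3.8632
Total perimeter = 3.863


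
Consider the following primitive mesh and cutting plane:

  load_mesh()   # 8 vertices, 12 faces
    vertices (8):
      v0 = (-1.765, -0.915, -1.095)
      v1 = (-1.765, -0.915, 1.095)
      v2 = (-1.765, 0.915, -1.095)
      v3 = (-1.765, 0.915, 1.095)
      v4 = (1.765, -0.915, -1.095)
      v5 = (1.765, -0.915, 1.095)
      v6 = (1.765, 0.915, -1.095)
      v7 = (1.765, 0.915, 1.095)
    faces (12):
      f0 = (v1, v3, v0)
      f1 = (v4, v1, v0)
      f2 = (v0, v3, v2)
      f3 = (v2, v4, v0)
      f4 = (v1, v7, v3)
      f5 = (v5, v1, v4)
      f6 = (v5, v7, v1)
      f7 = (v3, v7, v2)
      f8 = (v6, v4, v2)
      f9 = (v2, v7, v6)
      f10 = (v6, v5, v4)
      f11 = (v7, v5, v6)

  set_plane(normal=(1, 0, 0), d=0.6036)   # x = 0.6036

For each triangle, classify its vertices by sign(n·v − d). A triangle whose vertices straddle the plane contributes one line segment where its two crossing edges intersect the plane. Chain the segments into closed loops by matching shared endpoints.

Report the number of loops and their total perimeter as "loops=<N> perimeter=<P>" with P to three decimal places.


loops=1 perimeter=8.040

Straddling triangles (8 of 12):
  (v4,v1,v0) [+--] → (0.6036, -0.915, -0.374471)–(0.6036, -0.915, -1.095)  len=0.7205
  (v2,v4,v0) [-+-] → (0.6036, -0.312914, -1.095)–(0.6036, -0.915, -1.095)  len=0.6021
  (v1,v7,v3) [-+-] → (0.6036, 0.312914, 1.095)–(0.6036, 0.915, 1.095)  len=0.6021
  (v5,v1,v4) [+-+] → (0.6036, -0.915, 1.095)–(0.6036, -0.915, -0.374471)  len=1.4695
  (v5,v7,v1) [++-] → (0.6036, 0.312914, 1.095)–(0.6036, -0.915, 1.095)  len=1.2279
  (v3,v7,v2) [-+-] → (0.6036, 0.915, 1.095)–(0.6036, 0.915, 0.374471)  len=0.7205
  (v6,v4,v2) [++-] → (0.6036, -0.312914, -1.095)–(0.6036, 0.915, -1.095)  len=1.2279
  (v2,v7,v6) [-++] → (0.6036, 0.915, 0.374471)–(0.6036, 0.915, -1.095)  len=1.4695

Chained into 1 loop(s):
  loop 1: 8 segments, perimeter = 8.0400
Total perimeter = 8.040


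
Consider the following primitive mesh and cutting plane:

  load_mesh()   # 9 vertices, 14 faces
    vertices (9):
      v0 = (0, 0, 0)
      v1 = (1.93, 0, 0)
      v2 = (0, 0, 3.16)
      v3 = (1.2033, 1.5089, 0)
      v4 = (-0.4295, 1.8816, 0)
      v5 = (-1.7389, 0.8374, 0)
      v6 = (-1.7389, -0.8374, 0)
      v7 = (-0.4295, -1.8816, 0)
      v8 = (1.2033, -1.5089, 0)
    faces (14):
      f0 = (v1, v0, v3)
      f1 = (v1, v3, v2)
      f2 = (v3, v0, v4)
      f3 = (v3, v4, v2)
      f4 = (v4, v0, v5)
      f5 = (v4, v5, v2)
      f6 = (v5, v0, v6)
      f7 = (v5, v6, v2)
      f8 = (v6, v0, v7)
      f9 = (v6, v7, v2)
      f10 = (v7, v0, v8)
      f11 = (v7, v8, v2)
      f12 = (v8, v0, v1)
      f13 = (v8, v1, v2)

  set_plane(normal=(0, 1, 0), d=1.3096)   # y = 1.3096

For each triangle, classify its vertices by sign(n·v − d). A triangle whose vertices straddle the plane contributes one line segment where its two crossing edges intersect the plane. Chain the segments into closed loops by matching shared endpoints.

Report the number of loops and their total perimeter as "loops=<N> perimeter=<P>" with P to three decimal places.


Straddling triangles (6 of 14):
  (v1,v0,v3) [--+] → (1.04436, 1.3096, 0)–(1.29928, 1.3096, 0)  len=0.2549
  (v1,v3,v2) [-+-] → (1.29928, 1.3096, 0)–(1.04436, 1.3096, 0.417382)  len=0.4891
  (v3,v0,v4) [+-+] → (1.04436, 1.3096, 0)–(-0.298933, 1.3096, 0)  len=1.3433
  (v3,v4,v2) [++-] → (-0.298933, 1.3096, 0.960629)–(1.04436, 1.3096, 0.417382)  len=1.4490
  (v4,v0,v5) [+--] → (-0.298933, 1.3096, 0)–(-1.14677, 1.3096, 0)  len=0.8478
  (v4,v5,v2) [+--] → (-1.14677, 1.3096, 0)–(-0.298933, 1.3096, 0.960629)  len=1.2813

Chained into 1 loop(s):
  loop 1: 6 segments, perimeter = 5.6654
Total perimeter = 5.665

loops=1 perimeter=5.665


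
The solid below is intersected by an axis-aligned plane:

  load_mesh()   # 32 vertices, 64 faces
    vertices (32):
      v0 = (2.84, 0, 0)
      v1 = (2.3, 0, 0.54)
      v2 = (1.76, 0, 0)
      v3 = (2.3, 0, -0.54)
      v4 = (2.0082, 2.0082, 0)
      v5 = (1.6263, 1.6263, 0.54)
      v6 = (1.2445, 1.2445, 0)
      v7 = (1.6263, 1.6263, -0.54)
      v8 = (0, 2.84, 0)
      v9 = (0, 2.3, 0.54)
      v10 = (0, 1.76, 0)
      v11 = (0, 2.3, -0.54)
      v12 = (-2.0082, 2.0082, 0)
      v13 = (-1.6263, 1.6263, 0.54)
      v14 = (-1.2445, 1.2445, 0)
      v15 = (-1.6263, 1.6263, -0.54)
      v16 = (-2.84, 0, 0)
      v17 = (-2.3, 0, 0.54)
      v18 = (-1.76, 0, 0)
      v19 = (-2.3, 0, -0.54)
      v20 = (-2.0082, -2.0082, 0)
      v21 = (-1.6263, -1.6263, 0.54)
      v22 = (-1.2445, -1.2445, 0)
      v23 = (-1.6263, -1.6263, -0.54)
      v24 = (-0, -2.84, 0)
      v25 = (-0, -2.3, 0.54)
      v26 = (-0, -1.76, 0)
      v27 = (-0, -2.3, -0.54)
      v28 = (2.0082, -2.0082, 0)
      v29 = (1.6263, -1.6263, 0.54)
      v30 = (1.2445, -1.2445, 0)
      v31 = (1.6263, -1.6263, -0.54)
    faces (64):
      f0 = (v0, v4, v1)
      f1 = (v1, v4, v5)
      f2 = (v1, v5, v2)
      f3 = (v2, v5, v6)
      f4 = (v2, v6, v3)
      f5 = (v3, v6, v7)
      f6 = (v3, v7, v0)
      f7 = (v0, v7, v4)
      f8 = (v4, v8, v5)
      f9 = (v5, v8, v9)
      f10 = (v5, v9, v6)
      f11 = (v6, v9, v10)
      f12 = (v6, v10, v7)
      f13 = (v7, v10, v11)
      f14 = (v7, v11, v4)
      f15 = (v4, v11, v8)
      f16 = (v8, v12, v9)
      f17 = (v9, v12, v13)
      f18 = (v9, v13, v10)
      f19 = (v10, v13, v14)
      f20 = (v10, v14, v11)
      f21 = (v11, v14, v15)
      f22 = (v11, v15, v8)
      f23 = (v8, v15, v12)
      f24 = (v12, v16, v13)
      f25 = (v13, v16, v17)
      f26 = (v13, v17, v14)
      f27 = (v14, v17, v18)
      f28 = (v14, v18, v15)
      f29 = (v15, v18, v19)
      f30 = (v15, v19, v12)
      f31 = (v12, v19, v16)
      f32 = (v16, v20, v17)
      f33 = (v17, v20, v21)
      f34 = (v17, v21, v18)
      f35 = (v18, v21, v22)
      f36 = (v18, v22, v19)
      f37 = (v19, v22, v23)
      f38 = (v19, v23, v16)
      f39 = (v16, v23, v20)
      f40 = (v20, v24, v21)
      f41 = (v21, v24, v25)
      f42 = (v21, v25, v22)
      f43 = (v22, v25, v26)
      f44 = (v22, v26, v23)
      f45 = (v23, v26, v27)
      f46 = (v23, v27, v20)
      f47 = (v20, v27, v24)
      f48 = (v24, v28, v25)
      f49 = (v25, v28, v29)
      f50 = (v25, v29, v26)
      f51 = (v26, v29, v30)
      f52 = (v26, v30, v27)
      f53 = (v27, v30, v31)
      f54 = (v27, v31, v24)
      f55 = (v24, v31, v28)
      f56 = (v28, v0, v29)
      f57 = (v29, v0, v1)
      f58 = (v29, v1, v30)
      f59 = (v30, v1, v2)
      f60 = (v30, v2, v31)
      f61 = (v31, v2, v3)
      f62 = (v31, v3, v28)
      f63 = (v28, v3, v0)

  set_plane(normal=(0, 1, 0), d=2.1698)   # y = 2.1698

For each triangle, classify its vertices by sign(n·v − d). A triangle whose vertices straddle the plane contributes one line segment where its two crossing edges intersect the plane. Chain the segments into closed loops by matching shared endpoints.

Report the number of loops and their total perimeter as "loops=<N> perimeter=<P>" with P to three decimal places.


loops=1 perimeter=7.005

Straddling triangles (14 of 64):
  (v4,v8,v5) [-+-] → (1.61805, 2.1698, 0)–(0.898036, 2.1698, 0.298186)  len=0.7793
  (v5,v8,v9) [-++] → (0.898036, 2.1698, 0.298186)–(0.314301, 2.1698, 0.54)  len=0.6318
  (v5,v9,v6) [-+-] → (0.314301, 2.1698, 0.54)–(0.153514, 2.1698, 0.473389)  len=0.1740
  (v6,v9,v10) [-+-] → (0.153514, 2.1698, 0.473389)–(0, 2.1698, 0.4098)  len=0.1662
  (v7,v10,v11) [--+] → (0, 2.1698, -0.4098)–(0.314301, 2.1698, -0.54)  len=0.3402
  (v7,v11,v4) [-+-] → (0.314301, 2.1698, -0.54)–(0.896051, 2.1698, -0.299054)  len=0.6297
  (v4,v11,v8) [-++] → (0.896051, 2.1698, -0.299054)–(1.61805, 2.1698, 0)  len=0.7815
  (v8,v12,v9) [+-+] → (-1.61805, 2.1698, 0)–(-0.896051, 2.1698, 0.299054)  len=0.7815
  (v9,v12,v13) [+--] → (-0.896051, 2.1698, 0.299054)–(-0.314301, 2.1698, 0.54)  len=0.6297
  (v9,v13,v10) [+--] → (-0.314301, 2.1698, 0.54)–(0, 2.1698, 0.4098)  len=0.3402
  (v10,v14,v11) [--+] → (-0.153514, 2.1698, -0.473389)–(0, 2.1698, -0.4098)  len=0.1662
  (v11,v14,v15) [+--] → (-0.153514, 2.1698, -0.473389)–(-0.314301, 2.1698, -0.54)  len=0.1740
  (v11,v15,v8) [+-+] → (-0.314301, 2.1698, -0.54)–(-0.898036, 2.1698, -0.298186)  len=0.6318
  (v8,v15,v12) [+--] → (-0.898036, 2.1698, -0.298186)–(-1.61805, 2.1698, 0)  len=0.7793

Chained into 1 loop(s):
  loop 1: 14 segments, perimeter = 7.0054
Total perimeter = 7.005


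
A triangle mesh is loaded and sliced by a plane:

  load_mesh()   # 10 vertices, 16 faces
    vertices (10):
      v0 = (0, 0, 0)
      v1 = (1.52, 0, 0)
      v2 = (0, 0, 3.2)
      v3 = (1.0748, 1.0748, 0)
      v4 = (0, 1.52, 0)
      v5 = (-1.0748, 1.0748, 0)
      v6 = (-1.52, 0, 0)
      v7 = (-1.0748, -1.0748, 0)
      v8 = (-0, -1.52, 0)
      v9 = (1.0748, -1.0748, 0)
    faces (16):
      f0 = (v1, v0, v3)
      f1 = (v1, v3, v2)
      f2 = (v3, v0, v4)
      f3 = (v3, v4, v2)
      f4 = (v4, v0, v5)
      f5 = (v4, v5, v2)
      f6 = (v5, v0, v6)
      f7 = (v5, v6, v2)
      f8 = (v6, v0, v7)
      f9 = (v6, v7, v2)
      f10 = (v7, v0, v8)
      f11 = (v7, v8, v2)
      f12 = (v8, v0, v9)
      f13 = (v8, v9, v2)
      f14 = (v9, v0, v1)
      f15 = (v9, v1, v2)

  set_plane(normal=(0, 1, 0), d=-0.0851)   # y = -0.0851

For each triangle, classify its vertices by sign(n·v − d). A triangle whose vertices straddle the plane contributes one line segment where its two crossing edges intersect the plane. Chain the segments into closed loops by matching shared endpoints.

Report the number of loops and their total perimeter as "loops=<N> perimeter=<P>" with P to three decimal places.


loops=1 perimeter=9.720

Straddling triangles (8 of 16):
  (v6,v0,v7) [++-] → (-0.0851, -0.0851, 0)–(-1.48475, -0.0851, 0)  len=1.3997
  (v6,v7,v2) [+-+] → (-1.48475, -0.0851, 0)–(-0.0851, -0.0851, 2.94663)  len=3.2622
  (v7,v0,v8) [-+-] → (-0.0851, -0.0851, 0)–(0, -0.0851, 0)  len=0.0851
  (v7,v8,v2) [--+] → (0, -0.0851, 3.02084)–(-0.0851, -0.0851, 2.94663)  len=0.1129
  (v8,v0,v9) [-+-] → (0, -0.0851, 0)–(0.0851, -0.0851, 0)  len=0.0851
  (v8,v9,v2) [--+] → (0.0851, -0.0851, 2.94663)–(0, -0.0851, 3.02084)  len=0.1129
  (v9,v0,v1) [-++] → (0.0851, -0.0851, 0)–(1.48475, -0.0851, 0)  len=1.3997
  (v9,v1,v2) [-++] → (1.48475, -0.0851, 0)–(0.0851, -0.0851, 2.94663)  len=3.2622

Chained into 1 loop(s):
  loop 1: 8 segments, perimeter = 9.7196
Total perimeter = 9.720


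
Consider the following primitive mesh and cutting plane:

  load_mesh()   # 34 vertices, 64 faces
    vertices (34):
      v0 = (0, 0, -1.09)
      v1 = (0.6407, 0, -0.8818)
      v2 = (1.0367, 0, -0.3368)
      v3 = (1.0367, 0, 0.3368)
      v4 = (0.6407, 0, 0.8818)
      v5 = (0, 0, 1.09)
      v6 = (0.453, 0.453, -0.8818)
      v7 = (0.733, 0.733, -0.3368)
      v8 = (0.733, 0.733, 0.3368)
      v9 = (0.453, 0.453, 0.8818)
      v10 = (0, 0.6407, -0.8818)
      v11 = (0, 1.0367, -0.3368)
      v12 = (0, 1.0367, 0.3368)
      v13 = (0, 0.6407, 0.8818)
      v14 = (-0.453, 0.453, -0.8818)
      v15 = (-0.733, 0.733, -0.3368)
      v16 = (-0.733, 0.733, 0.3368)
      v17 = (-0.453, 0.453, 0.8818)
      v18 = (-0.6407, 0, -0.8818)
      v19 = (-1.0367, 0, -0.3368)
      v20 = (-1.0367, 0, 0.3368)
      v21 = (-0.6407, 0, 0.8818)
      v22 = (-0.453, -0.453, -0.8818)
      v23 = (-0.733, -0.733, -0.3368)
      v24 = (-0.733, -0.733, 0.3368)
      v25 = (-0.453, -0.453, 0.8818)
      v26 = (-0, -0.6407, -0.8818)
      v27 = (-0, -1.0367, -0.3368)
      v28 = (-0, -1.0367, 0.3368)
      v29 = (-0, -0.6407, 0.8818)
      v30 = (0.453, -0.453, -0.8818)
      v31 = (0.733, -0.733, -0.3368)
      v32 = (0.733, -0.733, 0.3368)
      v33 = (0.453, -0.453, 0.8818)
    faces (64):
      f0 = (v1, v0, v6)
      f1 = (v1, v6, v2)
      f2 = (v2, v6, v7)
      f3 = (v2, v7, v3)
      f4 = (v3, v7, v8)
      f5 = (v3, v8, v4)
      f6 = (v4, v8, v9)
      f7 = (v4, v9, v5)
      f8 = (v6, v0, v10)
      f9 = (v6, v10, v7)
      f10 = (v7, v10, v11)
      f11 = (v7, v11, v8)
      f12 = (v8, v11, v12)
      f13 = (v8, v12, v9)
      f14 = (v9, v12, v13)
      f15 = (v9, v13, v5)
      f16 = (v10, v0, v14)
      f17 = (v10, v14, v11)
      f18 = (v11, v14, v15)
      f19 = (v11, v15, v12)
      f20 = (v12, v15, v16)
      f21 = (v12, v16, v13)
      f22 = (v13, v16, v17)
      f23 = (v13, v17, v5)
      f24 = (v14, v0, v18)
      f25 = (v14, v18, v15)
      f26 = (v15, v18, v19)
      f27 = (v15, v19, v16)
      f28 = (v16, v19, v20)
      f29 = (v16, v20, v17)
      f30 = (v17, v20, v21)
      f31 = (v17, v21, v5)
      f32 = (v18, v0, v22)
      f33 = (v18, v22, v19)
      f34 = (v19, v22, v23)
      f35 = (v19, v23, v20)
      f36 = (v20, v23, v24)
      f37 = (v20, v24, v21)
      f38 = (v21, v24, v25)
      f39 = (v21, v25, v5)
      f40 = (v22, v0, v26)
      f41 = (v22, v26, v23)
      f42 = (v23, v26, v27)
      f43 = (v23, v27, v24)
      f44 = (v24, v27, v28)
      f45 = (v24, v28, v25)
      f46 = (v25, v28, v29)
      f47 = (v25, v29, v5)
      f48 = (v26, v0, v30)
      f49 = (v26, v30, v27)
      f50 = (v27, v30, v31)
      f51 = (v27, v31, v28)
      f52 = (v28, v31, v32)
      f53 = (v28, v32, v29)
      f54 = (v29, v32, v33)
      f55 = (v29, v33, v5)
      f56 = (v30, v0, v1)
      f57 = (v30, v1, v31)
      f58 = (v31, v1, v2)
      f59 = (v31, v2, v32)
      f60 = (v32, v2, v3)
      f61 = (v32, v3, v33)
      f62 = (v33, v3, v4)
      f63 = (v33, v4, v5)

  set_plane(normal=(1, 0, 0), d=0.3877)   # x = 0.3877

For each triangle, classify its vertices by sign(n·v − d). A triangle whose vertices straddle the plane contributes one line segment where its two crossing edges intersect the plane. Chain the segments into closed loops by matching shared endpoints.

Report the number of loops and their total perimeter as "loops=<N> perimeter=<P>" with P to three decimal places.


loops=1 perimeter=5.995

Straddling triangles (20 of 64):
  (v1,v0,v6) [+-+] → (0.3877, 0, -0.964014)–(0.3877, 0.3877, -0.911812)  len=0.3912
  (v4,v9,v5) [++-] → (0.3877, 0.3877, 0.911812)–(0.3877, 0, 0.964014)  len=0.3912
  (v6,v0,v10) [+--] → (0.3877, 0.3877, -0.911812)–(0.3877, 0.480057, -0.8818)  len=0.0971
  (v6,v10,v7) [+-+] → (0.3877, 0.480057, -0.8818)–(0.3877, 0.68952, -0.593537)  len=0.3563
  (v7,v10,v11) [+--] → (0.3877, 0.68952, -0.593537)–(0.3877, 0.876066, -0.3368)  len=0.3174
  (v7,v11,v8) [+-+] → (0.3877, 0.876066, -0.3368)–(0.3877, 0.876066, 0.019482)  len=0.3563
  (v8,v11,v12) [+--] → (0.3877, 0.876066, 0.019482)–(0.3877, 0.876066, 0.3368)  len=0.3173
  (v8,v12,v9) [+-+] → (0.3877, 0.876066, 0.3368)–(0.3877, 0.53714, 0.803238)  len=0.5766
  (v9,v12,v13) [+--] → (0.3877, 0.53714, 0.803238)–(0.3877, 0.480057, 0.8818)  len=0.0971
  (v9,v13,v5) [+--] → (0.3877, 0.480057, 0.8818)–(0.3877, 0.3877, 0.911812)  len=0.0971
  (v26,v0,v30) [--+] → (0.3877, -0.3877, -0.911812)–(0.3877, -0.480057, -0.8818)  len=0.0971
  (v26,v30,v27) [-+-] → (0.3877, -0.480057, -0.8818)–(0.3877, -0.53714, -0.803238)  len=0.0971
  (v27,v30,v31) [-++] → (0.3877, -0.53714, -0.803238)–(0.3877, -0.876066, -0.3368)  len=0.5766
  (v27,v31,v28) [-+-] → (0.3877, -0.876066, -0.3368)–(0.3877, -0.876066, -0.019482)  len=0.3173
  (v28,v31,v32) [-++] → (0.3877, -0.876066, -0.019482)–(0.3877, -0.876066, 0.3368)  len=0.3563
  (v28,v32,v29) [-+-] → (0.3877, -0.876066, 0.3368)–(0.3877, -0.68952, 0.593537)  len=0.3174
  (v29,v32,v33) [-++] → (0.3877, -0.68952, 0.593537)–(0.3877, -0.480057, 0.8818)  len=0.3563
  (v29,v33,v5) [-+-] → (0.3877, -0.480057, 0.8818)–(0.3877, -0.3877, 0.911812)  len=0.0971
  (v30,v0,v1) [+-+] → (0.3877, -0.3877, -0.911812)–(0.3877, 0, -0.964014)  len=0.3912
  (v33,v4,v5) [++-] → (0.3877, 0, 0.964014)–(0.3877, -0.3877, 0.911812)  len=0.3912

Chained into 1 loop(s):
  loop 1: 20 segments, perimeter = 5.9952
Total perimeter = 5.995


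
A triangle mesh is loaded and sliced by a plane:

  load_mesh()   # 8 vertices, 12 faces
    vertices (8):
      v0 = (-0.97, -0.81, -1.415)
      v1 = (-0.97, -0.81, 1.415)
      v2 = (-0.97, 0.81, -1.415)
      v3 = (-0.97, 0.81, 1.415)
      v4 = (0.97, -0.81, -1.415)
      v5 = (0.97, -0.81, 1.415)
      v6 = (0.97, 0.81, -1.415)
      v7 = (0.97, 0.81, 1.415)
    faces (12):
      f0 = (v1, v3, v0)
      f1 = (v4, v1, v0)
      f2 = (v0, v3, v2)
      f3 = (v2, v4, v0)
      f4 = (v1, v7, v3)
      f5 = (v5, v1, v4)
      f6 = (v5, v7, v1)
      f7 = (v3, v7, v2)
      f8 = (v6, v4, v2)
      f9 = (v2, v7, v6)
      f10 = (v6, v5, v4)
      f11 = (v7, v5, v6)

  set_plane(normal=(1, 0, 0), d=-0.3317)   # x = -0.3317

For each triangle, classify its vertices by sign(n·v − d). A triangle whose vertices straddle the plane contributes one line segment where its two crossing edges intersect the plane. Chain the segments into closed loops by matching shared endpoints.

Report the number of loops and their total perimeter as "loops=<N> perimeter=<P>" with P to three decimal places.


Straddling triangles (8 of 12):
  (v4,v1,v0) [+--] → (-0.3317, -0.81, 0.483872)–(-0.3317, -0.81, -1.415)  len=1.8989
  (v2,v4,v0) [-+-] → (-0.3317, 0.276987, -1.415)–(-0.3317, -0.81, -1.415)  len=1.0870
  (v1,v7,v3) [-+-] → (-0.3317, -0.276987, 1.415)–(-0.3317, 0.81, 1.415)  len=1.0870
  (v5,v1,v4) [+-+] → (-0.3317, -0.81, 1.415)–(-0.3317, -0.81, 0.483872)  len=0.9311
  (v5,v7,v1) [++-] → (-0.3317, -0.276987, 1.415)–(-0.3317, -0.81, 1.415)  len=0.5330
  (v3,v7,v2) [-+-] → (-0.3317, 0.81, 1.415)–(-0.3317, 0.81, -0.483872)  len=1.8989
  (v6,v4,v2) [++-] → (-0.3317, 0.276987, -1.415)–(-0.3317, 0.81, -1.415)  len=0.5330
  (v2,v7,v6) [-++] → (-0.3317, 0.81, -0.483872)–(-0.3317, 0.81, -1.415)  len=0.9311

Chained into 1 loop(s):
  loop 1: 8 segments, perimeter = 8.9000
Total perimeter = 8.900

loops=1 perimeter=8.900


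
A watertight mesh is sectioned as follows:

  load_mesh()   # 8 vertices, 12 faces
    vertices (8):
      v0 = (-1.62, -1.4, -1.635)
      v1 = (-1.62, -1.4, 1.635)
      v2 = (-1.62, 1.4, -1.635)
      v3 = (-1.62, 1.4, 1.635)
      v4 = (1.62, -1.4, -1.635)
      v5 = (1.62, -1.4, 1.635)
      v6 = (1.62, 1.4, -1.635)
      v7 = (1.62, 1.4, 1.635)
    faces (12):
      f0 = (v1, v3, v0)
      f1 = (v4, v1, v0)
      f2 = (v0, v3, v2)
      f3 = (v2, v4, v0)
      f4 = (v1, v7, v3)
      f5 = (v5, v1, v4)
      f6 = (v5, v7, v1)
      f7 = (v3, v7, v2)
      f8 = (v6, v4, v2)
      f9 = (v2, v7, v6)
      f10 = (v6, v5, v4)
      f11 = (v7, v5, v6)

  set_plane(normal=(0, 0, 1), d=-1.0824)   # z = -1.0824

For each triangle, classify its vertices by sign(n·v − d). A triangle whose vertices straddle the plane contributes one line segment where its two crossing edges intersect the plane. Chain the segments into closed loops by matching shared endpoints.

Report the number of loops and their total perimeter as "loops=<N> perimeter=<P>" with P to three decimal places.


Straddling triangles (8 of 12):
  (v1,v3,v0) [++-] → (-1.62, -0.926826, -1.0824)–(-1.62, -1.4, -1.0824)  len=0.4732
  (v4,v1,v0) [-+-] → (1.07247, -1.4, -1.0824)–(-1.62, -1.4, -1.0824)  len=2.6925
  (v0,v3,v2) [-+-] → (-1.62, -0.926826, -1.0824)–(-1.62, 1.4, -1.0824)  len=2.3268
  (v5,v1,v4) [++-] → (1.07247, -1.4, -1.0824)–(1.62, -1.4, -1.0824)  len=0.5475
  (v3,v7,v2) [++-] → (-1.07247, 1.4, -1.0824)–(-1.62, 1.4, -1.0824)  len=0.5475
  (v2,v7,v6) [-+-] → (-1.07247, 1.4, -1.0824)–(1.62, 1.4, -1.0824)  len=2.6925
  (v6,v5,v4) [-+-] → (1.62, 0.926826, -1.0824)–(1.62, -1.4, -1.0824)  len=2.3268
  (v7,v5,v6) [++-] → (1.62, 0.926826, -1.0824)–(1.62, 1.4, -1.0824)  len=0.4732

Chained into 1 loop(s):
  loop 1: 8 segments, perimeter = 12.0800
Total perimeter = 12.080

loops=1 perimeter=12.080


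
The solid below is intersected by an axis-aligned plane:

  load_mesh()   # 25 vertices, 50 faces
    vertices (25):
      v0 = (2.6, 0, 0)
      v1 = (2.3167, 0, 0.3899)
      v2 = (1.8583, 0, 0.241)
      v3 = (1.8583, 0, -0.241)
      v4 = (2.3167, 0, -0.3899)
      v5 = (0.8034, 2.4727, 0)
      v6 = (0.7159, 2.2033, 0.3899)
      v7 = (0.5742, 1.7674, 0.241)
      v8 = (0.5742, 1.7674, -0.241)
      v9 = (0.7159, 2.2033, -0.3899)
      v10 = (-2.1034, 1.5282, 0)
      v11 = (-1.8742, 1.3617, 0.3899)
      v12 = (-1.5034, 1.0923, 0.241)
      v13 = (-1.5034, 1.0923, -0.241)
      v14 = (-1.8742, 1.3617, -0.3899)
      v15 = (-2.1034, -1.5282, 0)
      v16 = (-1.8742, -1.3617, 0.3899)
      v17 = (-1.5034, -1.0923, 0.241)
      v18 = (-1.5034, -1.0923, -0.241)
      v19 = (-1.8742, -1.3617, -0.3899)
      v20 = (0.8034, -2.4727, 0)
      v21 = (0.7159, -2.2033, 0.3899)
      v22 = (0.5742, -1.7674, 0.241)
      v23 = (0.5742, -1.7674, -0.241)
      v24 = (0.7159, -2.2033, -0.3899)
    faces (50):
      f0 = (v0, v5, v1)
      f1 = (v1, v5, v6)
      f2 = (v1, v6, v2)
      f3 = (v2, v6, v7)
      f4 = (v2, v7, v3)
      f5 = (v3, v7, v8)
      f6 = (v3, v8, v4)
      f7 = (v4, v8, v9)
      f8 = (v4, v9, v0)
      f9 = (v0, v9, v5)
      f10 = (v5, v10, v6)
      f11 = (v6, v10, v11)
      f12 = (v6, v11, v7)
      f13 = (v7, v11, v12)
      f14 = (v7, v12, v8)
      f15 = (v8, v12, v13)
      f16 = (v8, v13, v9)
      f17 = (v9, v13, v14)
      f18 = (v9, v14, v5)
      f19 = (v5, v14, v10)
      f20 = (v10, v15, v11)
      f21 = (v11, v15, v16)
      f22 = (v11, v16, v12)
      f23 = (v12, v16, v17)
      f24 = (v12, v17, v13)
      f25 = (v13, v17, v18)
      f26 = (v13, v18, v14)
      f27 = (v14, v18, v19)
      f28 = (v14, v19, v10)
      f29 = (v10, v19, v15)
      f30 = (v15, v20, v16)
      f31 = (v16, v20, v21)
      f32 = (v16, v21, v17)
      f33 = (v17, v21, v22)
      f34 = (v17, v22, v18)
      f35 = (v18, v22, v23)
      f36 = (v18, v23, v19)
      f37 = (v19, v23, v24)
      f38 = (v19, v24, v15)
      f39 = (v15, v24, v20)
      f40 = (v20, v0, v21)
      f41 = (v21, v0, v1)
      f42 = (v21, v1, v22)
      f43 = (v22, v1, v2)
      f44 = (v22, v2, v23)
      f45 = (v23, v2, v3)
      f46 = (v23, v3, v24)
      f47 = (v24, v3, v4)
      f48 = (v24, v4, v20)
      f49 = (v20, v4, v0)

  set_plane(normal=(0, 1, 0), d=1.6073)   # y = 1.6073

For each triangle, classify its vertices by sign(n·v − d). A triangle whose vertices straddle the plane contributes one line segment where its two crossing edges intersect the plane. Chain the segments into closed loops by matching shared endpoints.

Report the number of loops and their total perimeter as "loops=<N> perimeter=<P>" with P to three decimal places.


Straddling triangles (20 of 50):
  (v0,v5,v1) [-+-] → (1.43218, 1.6073, 0)–(1.33303, 1.6073, 0.136458)  len=0.1687
  (v1,v5,v6) [-++] → (1.33303, 1.6073, 0.136458)–(1.14892, 1.6073, 0.3899)  len=0.3133
  (v1,v6,v2) [-+-] → (1.14892, 1.6073, 0.3899)–(1.02492, 1.6073, 0.349622)  len=0.1304
  (v2,v6,v7) [-++] → (1.02492, 1.6073, 0.349622)–(0.69052, 1.6073, 0.241)  len=0.3516
  (v2,v7,v3) [-+-] → (0.69052, 1.6073, 0.241)–(0.69052, 1.6073, 0.197338)  len=0.0437
  (v3,v7,v8) [-++] → (0.69052, 1.6073, 0.197338)–(0.69052, 1.6073, -0.241)  len=0.4383
  (v3,v8,v4) [-+-] → (0.69052, 1.6073, -0.241)–(0.732044, 1.6073, -0.254488)  len=0.0437
  (v4,v8,v9) [-++] → (0.732044, 1.6073, -0.254488)–(1.14892, 1.6073, -0.3899)  len=0.4383
  (v4,v9,v0) [-+-] → (1.14892, 1.6073, -0.3899)–(1.22556, 1.6073, -0.284431)  len=0.1304
  (v0,v9,v5) [-++] → (1.22556, 1.6073, -0.284431)–(1.43218, 1.6073, 0)  len=0.3516
  (v5,v10,v6) [+-+] → (-1.85996, 1.6073, 0)–(-1.77307, 1.6073, 0.0456837)  len=0.0982
  (v6,v10,v11) [+--] → (-1.77307, 1.6073, 0.0456837)–(-1.11834, 1.6073, 0.3899)  len=0.7397
  (v6,v11,v7) [+-+] → (-1.11834, 1.6073, 0.3899)–(-0.392004, 1.6073, 0.29976)  len=0.7319
  (v7,v11,v12) [+--] → (-0.392004, 1.6073, 0.29976)–(0.0814971, 1.6073, 0.241)  len=0.4771
  (v7,v12,v8) [+-+] → (0.0814971, 1.6073, 0.241)–(0.0814971, 1.6073, -0.126694)  len=0.3677
  (v8,v12,v13) [+--] → (0.0814971, 1.6073, -0.126694)–(0.0814971, 1.6073, -0.241)  len=0.1143
  (v8,v13,v9) [+-+] → (0.0814971, 1.6073, -0.241)–(-0.474652, 1.6073, -0.310022)  len=0.5604
  (v9,v13,v14) [+--] → (-0.474652, 1.6073, -0.310022)–(-1.11834, 1.6073, -0.3899)  len=0.6486
  (v9,v14,v5) [+-+] → (-1.11834, 1.6073, -0.3899)–(-1.28228, 1.6073, -0.303708)  len=0.1852
  (v5,v14,v10) [+--] → (-1.28228, 1.6073, -0.303708)–(-1.85996, 1.6073, 0)  len=0.6526

Chained into 2 loop(s):
  loop 1: 10 segments, perimeter = 2.4098
  loop 2: 10 segments, perimeter = 4.5758
Total perimeter = 6.986

loops=2 perimeter=6.986


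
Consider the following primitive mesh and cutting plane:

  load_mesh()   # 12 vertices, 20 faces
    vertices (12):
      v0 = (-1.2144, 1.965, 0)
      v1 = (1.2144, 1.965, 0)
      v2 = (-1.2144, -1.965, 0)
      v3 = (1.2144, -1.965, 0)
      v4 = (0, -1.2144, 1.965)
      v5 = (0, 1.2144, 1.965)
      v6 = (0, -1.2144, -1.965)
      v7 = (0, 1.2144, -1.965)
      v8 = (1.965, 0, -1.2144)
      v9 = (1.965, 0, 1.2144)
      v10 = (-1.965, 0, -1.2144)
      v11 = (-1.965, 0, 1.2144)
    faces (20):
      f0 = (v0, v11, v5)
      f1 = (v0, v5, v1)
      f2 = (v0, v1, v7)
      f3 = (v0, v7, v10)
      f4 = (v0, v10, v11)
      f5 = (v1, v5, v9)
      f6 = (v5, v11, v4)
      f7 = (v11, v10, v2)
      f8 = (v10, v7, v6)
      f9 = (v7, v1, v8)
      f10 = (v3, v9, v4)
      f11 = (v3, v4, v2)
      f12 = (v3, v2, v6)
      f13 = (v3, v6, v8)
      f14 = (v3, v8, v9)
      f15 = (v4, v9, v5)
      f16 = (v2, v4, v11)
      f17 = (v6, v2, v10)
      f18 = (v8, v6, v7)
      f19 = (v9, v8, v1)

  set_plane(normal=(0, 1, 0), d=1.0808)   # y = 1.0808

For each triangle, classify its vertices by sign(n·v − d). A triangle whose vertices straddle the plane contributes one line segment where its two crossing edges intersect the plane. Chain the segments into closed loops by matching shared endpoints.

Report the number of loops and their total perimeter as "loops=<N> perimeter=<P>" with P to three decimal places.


Straddling triangles (10 of 20):
  (v0,v11,v5) [+-+] → (-1.55215, 1.0808, 0.546449)–(-0.216176, 1.0808, 1.88242)  len=1.8894
  (v0,v7,v10) [++-] → (-0.216176, 1.0808, -1.88242)–(-1.55215, 1.0808, -0.546449)  len=1.8894
  (v0,v10,v11) [+--] → (-1.55215, 1.0808, -0.546449)–(-1.55215, 1.0808, 0.546449)  len=1.0929
  (v1,v5,v9) [++-] → (0.216176, 1.0808, 1.88242)–(1.55215, 1.0808, 0.546449)  len=1.8894
  (v5,v11,v4) [+--] → (-0.216176, 1.0808, 1.88242)–(0, 1.0808, 1.965)  len=0.2314
  (v10,v7,v6) [-+-] → (-0.216176, 1.0808, -1.88242)–(0, 1.0808, -1.965)  len=0.2314
  (v7,v1,v8) [++-] → (1.55215, 1.0808, -0.546449)–(0.216176, 1.0808, -1.88242)  len=1.8894
  (v4,v9,v5) [--+] → (0.216176, 1.0808, 1.88242)–(0, 1.0808, 1.965)  len=0.2314
  (v8,v6,v7) [--+] → (0, 1.0808, -1.965)–(0.216176, 1.0808, -1.88242)  len=0.2314
  (v9,v8,v1) [--+] → (1.55215, 1.0808, -0.546449)–(1.55215, 1.0808, 0.546449)  len=1.0929

Chained into 1 loop(s):
  loop 1: 10 segments, perimeter = 10.6689
Total perimeter = 10.669

loops=1 perimeter=10.669


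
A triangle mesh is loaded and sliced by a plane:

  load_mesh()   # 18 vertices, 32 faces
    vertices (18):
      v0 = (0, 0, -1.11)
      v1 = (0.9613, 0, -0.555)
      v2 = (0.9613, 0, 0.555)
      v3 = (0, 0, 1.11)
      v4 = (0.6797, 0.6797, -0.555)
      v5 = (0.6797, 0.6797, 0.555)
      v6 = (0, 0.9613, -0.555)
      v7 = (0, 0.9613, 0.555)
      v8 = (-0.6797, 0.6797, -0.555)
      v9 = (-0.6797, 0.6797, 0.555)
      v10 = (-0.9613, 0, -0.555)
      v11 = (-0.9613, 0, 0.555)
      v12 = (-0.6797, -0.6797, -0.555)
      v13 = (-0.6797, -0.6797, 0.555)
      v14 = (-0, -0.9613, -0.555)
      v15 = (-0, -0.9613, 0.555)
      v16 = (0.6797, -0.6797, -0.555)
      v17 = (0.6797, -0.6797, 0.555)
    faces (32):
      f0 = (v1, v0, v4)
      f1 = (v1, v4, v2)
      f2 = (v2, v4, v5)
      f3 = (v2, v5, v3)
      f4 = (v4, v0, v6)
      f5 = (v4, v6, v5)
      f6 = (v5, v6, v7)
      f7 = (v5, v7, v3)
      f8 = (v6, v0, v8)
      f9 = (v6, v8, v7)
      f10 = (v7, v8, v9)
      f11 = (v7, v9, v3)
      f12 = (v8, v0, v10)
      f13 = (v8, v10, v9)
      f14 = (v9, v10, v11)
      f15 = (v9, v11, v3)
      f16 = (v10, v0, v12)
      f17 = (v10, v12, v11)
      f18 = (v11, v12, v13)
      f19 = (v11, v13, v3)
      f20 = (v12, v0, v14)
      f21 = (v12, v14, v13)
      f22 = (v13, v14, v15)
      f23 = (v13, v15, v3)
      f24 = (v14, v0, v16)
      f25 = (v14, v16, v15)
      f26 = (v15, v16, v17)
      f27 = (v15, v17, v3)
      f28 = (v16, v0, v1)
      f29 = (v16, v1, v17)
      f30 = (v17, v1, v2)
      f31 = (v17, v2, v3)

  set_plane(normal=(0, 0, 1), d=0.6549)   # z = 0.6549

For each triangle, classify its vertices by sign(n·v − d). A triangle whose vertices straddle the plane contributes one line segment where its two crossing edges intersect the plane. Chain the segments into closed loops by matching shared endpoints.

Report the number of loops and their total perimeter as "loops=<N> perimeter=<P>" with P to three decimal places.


Straddling triangles (8 of 32):
  (v2,v5,v3) [--+] → (0.557354, 0.557354, 0.6549)–(0.788266, 0, 0.6549)  len=0.6033
  (v5,v7,v3) [--+] → (0, 0.788266, 0.6549)–(0.557354, 0.557354, 0.6549)  len=0.6033
  (v7,v9,v3) [--+] → (-0.557354, 0.557354, 0.6549)–(0, 0.788266, 0.6549)  len=0.6033
  (v9,v11,v3) [--+] → (-0.788266, 0, 0.6549)–(-0.557354, 0.557354, 0.6549)  len=0.6033
  (v11,v13,v3) [--+] → (-0.557354, -0.557354, 0.6549)–(-0.788266, 0, 0.6549)  len=0.6033
  (v13,v15,v3) [--+] → (0, -0.788266, 0.6549)–(-0.557354, -0.557354, 0.6549)  len=0.6033
  (v15,v17,v3) [--+] → (0.557354, -0.557354, 0.6549)–(0, -0.788266, 0.6549)  len=0.6033
  (v17,v2,v3) [--+] → (0.788266, 0, 0.6549)–(0.557354, -0.557354, 0.6549)  len=0.6033

Chained into 1 loop(s):
  loop 1: 8 segments, perimeter = 4.8264
Total perimeter = 4.826

loops=1 perimeter=4.826


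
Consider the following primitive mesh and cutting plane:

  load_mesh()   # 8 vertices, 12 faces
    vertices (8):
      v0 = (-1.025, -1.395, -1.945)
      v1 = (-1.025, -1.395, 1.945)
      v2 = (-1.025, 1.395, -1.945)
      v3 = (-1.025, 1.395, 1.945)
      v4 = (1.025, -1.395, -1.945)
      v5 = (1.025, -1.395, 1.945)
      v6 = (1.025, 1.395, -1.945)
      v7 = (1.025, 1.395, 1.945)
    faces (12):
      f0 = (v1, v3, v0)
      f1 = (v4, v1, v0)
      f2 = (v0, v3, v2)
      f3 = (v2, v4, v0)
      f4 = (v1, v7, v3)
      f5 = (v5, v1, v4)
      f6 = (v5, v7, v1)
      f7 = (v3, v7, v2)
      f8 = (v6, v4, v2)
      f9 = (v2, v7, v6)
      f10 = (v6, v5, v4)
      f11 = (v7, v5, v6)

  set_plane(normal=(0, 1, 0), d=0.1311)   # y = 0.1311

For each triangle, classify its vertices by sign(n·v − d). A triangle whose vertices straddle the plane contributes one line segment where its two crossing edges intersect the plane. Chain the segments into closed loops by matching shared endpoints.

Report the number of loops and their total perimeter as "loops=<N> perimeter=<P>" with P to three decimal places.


loops=1 perimeter=11.880

Straddling triangles (8 of 12):
  (v1,v3,v0) [-+-] → (-1.025, 0.1311, 1.945)–(-1.025, 0.1311, 0.182788)  len=1.7622
  (v0,v3,v2) [-++] → (-1.025, 0.1311, 0.182788)–(-1.025, 0.1311, -1.945)  len=2.1278
  (v2,v4,v0) [+--] → (-0.096328, 0.1311, -1.945)–(-1.025, 0.1311, -1.945)  len=0.9287
  (v1,v7,v3) [-++] → (0.096328, 0.1311, 1.945)–(-1.025, 0.1311, 1.945)  len=1.1213
  (v5,v7,v1) [-+-] → (1.025, 0.1311, 1.945)–(0.096328, 0.1311, 1.945)  len=0.9287
  (v6,v4,v2) [+-+] → (1.025, 0.1311, -1.945)–(-0.096328, 0.1311, -1.945)  len=1.1213
  (v6,v5,v4) [+--] → (1.025, 0.1311, -0.182788)–(1.025, 0.1311, -1.945)  len=1.7622
  (v7,v5,v6) [+-+] → (1.025, 0.1311, 1.945)–(1.025, 0.1311, -0.182788)  len=2.1278

Chained into 1 loop(s):
  loop 1: 8 segments, perimeter = 11.8800
Total perimeter = 11.880


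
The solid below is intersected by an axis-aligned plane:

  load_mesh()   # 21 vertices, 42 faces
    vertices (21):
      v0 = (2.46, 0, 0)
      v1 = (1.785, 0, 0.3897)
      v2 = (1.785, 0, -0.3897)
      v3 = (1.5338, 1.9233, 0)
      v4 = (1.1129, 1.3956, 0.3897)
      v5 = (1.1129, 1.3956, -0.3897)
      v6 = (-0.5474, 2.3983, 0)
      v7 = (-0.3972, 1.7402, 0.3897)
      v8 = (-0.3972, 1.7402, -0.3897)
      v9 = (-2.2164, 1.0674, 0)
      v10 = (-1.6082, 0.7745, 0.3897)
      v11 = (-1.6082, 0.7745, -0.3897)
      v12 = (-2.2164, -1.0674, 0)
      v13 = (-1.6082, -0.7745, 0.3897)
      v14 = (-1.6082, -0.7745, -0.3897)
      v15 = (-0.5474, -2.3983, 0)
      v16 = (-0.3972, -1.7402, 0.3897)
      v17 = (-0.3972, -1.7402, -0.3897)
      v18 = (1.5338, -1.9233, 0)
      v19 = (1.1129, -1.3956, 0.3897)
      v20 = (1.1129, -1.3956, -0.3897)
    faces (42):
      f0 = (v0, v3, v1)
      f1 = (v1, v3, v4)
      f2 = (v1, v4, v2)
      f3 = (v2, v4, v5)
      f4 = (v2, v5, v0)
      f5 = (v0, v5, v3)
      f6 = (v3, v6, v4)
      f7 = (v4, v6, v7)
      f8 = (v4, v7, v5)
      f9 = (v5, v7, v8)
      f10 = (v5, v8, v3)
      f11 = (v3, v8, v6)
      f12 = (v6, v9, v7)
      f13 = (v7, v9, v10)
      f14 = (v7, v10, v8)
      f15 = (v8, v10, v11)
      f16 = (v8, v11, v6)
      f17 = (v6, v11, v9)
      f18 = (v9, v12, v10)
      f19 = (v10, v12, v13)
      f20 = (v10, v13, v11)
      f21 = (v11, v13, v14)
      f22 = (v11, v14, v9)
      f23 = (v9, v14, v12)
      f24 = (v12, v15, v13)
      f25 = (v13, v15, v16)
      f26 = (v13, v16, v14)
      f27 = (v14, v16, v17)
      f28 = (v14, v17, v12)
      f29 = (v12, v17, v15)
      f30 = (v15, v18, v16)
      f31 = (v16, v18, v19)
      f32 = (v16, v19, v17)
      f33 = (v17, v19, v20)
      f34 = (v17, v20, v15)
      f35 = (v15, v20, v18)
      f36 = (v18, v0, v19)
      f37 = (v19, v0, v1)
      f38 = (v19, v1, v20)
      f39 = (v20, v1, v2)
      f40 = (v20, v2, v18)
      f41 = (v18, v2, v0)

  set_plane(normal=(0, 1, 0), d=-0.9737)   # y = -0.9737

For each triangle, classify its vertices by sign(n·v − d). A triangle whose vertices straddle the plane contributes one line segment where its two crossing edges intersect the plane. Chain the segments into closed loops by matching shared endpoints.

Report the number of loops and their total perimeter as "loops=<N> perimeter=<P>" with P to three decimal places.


Straddling triangles (14 of 42):
  (v9,v12,v10) [+-+] → (-2.2164, -0.9737, 0)–(-2.18546, -0.9737, 0.0198246)  len=0.0367
  (v10,v12,v13) [+-+] → (-2.18546, -0.9737, 0.0198246)–(-2.02183, -0.9737, 0.124667)  len=0.1943
  (v9,v14,v12) [++-] → (-2.02183, -0.9737, -0.124667)–(-2.2164, -0.9737, 0)  len=0.2311
  (v12,v15,v13) [--+] → (-1.47807, -0.9737, 0.341893)–(-2.02183, -0.9737, 0.124667)  len=0.5856
  (v13,v15,v16) [+--] → (-1.47807, -0.9737, 0.341893)–(-1.3584, -0.9737, 0.3897)  len=0.1289
  (v13,v16,v14) [+-+] → (-1.3584, -0.9737, 0.3897)–(-1.3584, -0.9737, -0.228929)  len=0.6186
  (v14,v16,v17) [+--] → (-1.3584, -0.9737, -0.228929)–(-1.3584, -0.9737, -0.3897)  len=0.1608
  (v14,v17,v12) [+--] → (-1.3584, -0.9737, -0.3897)–(-2.02183, -0.9737, -0.124667)  len=0.7144
  (v18,v0,v19) [-+-] → (1.9911, -0.9737, 0)–(1.52014, -0.9737, 0.271891)  len=0.5438
  (v19,v0,v1) [-++] → (1.52014, -0.9737, 0.271891)–(1.31608, -0.9737, 0.3897)  len=0.2356
  (v19,v1,v20) [-+-] → (1.31608, -0.9737, 0.3897)–(1.31608, -0.9737, -0.154082)  len=0.5438
  (v20,v1,v2) [-++] → (1.31608, -0.9737, -0.154082)–(1.31608, -0.9737, -0.3897)  len=0.2356
  (v20,v2,v18) [-+-] → (1.31608, -0.9737, -0.3897)–(1.65783, -0.9737, -0.192408)  len=0.3946
  (v18,v2,v0) [-++] → (1.65783, -0.9737, -0.192408)–(1.9911, -0.9737, 0)  len=0.3848

Chained into 2 loop(s):
  loop 1: 8 segments, perimeter = 2.6704
  loop 2: 6 segments, perimeter = 2.3383
Total perimeter = 5.009

loops=2 perimeter=5.009


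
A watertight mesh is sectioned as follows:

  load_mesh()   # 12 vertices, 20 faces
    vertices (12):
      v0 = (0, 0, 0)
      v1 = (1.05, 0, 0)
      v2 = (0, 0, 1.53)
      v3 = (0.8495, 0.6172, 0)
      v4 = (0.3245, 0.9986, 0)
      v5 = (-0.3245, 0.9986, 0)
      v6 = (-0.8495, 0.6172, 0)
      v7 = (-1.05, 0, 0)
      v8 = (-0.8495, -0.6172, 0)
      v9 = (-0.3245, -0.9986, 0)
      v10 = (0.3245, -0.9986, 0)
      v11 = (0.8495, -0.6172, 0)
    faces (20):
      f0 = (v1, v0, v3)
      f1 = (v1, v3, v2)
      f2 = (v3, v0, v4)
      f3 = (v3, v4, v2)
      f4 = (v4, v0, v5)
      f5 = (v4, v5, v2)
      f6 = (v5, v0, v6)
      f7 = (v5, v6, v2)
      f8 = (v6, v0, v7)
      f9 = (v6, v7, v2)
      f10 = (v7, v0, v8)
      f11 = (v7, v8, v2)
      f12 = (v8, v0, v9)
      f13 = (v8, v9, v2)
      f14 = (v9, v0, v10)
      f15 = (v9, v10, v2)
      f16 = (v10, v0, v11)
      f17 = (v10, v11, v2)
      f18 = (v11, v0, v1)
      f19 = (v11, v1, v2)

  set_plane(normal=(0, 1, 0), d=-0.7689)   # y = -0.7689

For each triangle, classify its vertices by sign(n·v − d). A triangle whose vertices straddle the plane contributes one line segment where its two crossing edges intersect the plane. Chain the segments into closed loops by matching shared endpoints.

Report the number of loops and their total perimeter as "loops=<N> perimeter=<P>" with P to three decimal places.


Straddling triangles (6 of 20):
  (v8,v0,v9) [++-] → (-0.249858, -0.7689, 0)–(-0.640684, -0.7689, 0)  len=0.3908
  (v8,v9,v2) [+-+] → (-0.640684, -0.7689, 0)–(-0.249858, -0.7689, 0.351934)  len=0.5259
  (v9,v0,v10) [-+-] → (-0.249858, -0.7689, 0)–(0.249858, -0.7689, 0)  len=0.4997
  (v9,v10,v2) [--+] → (0.249858, -0.7689, 0.351934)–(-0.249858, -0.7689, 0.351934)  len=0.4997
  (v10,v0,v11) [-++] → (0.249858, -0.7689, 0)–(0.640684, -0.7689, 0)  len=0.3908
  (v10,v11,v2) [-++] → (0.640684, -0.7689, 0)–(0.249858, -0.7689, 0.351934)  len=0.5259

Chained into 1 loop(s):
  loop 1: 6 segments, perimeter = 2.8329
Total perimeter = 2.833

loops=1 perimeter=2.833


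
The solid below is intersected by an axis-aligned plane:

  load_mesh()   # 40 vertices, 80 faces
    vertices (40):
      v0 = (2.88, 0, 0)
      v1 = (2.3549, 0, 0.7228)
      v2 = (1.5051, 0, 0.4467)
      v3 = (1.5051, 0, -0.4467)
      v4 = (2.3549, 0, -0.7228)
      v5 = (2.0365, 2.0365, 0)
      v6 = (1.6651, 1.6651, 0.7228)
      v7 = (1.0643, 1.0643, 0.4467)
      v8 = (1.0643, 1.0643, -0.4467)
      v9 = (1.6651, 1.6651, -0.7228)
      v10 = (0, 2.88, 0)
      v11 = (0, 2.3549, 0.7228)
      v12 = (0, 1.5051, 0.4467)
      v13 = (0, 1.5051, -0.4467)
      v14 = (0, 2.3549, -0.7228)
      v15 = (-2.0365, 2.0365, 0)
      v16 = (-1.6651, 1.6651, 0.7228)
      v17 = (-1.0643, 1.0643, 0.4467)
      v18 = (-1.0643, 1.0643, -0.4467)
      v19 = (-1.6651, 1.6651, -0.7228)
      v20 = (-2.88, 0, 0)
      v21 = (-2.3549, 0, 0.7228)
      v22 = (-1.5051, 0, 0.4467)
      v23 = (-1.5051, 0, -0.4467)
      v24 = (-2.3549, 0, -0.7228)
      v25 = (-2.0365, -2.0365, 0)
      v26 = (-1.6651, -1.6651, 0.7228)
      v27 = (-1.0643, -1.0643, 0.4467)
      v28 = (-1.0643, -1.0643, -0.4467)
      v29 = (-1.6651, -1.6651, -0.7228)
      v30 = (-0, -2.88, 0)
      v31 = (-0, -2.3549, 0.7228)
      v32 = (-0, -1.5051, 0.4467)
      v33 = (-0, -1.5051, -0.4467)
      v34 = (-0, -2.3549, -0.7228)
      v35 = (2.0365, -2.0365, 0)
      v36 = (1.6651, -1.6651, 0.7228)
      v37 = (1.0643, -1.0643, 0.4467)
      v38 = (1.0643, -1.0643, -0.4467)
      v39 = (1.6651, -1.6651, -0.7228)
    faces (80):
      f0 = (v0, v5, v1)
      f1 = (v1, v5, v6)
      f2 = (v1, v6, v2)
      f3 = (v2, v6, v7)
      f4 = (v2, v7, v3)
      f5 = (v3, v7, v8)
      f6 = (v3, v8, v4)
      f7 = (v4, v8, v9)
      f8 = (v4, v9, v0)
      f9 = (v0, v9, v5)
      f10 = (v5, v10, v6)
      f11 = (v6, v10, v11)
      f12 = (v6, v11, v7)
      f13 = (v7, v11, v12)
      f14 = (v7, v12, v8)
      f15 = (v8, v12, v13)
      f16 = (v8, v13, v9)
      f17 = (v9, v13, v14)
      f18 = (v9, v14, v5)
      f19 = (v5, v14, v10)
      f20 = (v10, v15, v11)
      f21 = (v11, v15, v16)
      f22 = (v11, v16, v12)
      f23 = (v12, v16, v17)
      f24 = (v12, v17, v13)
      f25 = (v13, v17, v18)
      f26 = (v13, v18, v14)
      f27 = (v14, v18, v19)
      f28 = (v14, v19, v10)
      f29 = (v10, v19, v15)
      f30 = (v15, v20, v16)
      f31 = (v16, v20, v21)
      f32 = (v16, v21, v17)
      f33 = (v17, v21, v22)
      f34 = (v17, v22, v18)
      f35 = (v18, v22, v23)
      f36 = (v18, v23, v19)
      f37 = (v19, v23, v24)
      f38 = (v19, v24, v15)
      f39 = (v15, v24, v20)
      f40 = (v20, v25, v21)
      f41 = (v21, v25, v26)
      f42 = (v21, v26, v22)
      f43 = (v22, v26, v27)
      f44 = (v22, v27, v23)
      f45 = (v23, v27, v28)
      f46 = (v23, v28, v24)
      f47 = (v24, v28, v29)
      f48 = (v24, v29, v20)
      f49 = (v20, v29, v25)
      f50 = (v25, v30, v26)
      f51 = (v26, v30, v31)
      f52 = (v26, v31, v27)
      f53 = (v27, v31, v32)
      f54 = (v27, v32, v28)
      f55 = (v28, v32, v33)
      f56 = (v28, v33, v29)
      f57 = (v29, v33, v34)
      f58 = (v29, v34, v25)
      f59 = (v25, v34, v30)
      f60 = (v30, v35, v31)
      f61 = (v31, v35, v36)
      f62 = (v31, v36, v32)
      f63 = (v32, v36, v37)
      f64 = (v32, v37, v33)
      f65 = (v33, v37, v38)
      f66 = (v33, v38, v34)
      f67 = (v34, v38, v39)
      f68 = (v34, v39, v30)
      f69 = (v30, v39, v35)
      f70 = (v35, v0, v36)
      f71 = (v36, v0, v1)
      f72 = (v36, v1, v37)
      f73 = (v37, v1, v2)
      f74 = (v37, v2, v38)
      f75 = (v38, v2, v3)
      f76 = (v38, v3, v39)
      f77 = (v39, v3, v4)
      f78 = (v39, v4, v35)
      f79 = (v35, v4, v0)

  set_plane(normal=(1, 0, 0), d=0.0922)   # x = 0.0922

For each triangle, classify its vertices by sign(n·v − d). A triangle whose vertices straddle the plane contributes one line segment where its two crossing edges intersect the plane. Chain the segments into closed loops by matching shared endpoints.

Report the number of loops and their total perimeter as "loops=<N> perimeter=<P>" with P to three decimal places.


loops=2 perimeter=8.935

Straddling triangles (20 of 80):
  (v5,v10,v6) [+-+] → (0.0922, 2.84181, 0)–(0.0922, 2.81273, 0.0400229)  len=0.0495
  (v6,v10,v11) [+--] → (0.0922, 2.81273, 0.0400229)–(0.0922, 2.3167, 0.7228)  len=0.8439
  (v6,v11,v7) [+-+] → (0.0922, 2.3167, 0.7228)–(0.0922, 2.2431, 0.698882)  len=0.0774
  (v7,v11,v12) [+--] → (0.0922, 2.2431, 0.698882)–(0.0922, 1.46691, 0.4467)  len=0.8161
  (v7,v12,v8) [+-+] → (0.0922, 1.46691, 0.4467)–(0.0922, 1.46691, 0.369305)  len=0.0774
  (v8,v12,v13) [+--] → (0.0922, 1.46691, 0.369305)–(0.0922, 1.46691, -0.4467)  len=0.8160
  (v8,v13,v9) [+-+] → (0.0922, 1.46691, -0.4467)–(0.0922, 1.51396, -0.461988)  len=0.0495
  (v9,v13,v14) [+--] → (0.0922, 1.51396, -0.461988)–(0.0922, 2.3167, -0.7228)  len=0.8441
  (v9,v14,v5) [+-+] → (0.0922, 2.3167, -0.7228)–(0.0922, 2.34048, -0.690076)  len=0.0405
  (v5,v14,v10) [+--] → (0.0922, 2.34048, -0.690076)–(0.0922, 2.84181, 0)  len=0.8530
  (v30,v35,v31) [-+-] → (0.0922, -2.84181, 0)–(0.0922, -2.34048, 0.690076)  len=0.8530
  (v31,v35,v36) [-++] → (0.0922, -2.34048, 0.690076)–(0.0922, -2.3167, 0.7228)  len=0.0405
  (v31,v36,v32) [-+-] → (0.0922, -2.3167, 0.7228)–(0.0922, -1.51396, 0.461988)  len=0.8441
  (v32,v36,v37) [-++] → (0.0922, -1.51396, 0.461988)–(0.0922, -1.46691, 0.4467)  len=0.0495
  (v32,v37,v33) [-+-] → (0.0922, -1.46691, 0.4467)–(0.0922, -1.46691, -0.369305)  len=0.8160
  (v33,v37,v38) [-++] → (0.0922, -1.46691, -0.369305)–(0.0922, -1.46691, -0.4467)  len=0.0774
  (v33,v38,v34) [-+-] → (0.0922, -1.46691, -0.4467)–(0.0922, -2.2431, -0.698882)  len=0.8161
  (v34,v38,v39) [-++] → (0.0922, -2.2431, -0.698882)–(0.0922, -2.3167, -0.7228)  len=0.0774
  (v34,v39,v30) [-+-] → (0.0922, -2.3167, -0.7228)–(0.0922, -2.81273, -0.0400229)  len=0.8439
  (v30,v39,v35) [-++] → (0.0922, -2.81273, -0.0400229)–(0.0922, -2.84181, 0)  len=0.0495

Chained into 2 loop(s):
  loop 1: 10 segments, perimeter = 4.4673
  loop 2: 10 segments, perimeter = 4.4673
Total perimeter = 8.935
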